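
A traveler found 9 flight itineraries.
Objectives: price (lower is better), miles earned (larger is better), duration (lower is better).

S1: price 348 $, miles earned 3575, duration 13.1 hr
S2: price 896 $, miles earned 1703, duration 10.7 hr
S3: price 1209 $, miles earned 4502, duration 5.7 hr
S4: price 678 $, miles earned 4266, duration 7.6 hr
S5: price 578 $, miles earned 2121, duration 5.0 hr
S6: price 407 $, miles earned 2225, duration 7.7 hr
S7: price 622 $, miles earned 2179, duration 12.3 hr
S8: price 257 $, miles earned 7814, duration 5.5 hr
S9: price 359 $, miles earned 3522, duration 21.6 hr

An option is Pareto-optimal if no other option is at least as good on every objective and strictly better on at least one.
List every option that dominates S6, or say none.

S8

S8: price 257≤407, miles earned 7814≥2225, duration 5.5≤7.7 — dominates S6.
Others (S1, S2, S3, S4, S5, S7, S9) are each worse than S6 on at least one objective.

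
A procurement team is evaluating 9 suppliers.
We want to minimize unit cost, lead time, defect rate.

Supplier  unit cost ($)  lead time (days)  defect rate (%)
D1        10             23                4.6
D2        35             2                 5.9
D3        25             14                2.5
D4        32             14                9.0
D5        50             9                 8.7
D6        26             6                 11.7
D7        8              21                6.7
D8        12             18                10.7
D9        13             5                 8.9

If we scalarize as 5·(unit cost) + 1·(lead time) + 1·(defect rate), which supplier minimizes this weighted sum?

D1: 5·10 + 1·23 + 1·4.6 = 77.6
D2: 5·35 + 1·2 + 1·5.9 = 182.9
D3: 5·25 + 1·14 + 1·2.5 = 141.5
D4: 5·32 + 1·14 + 1·9.0 = 183.0
D5: 5·50 + 1·9 + 1·8.7 = 267.7
D6: 5·26 + 1·6 + 1·11.7 = 147.7
D7: 5·8 + 1·21 + 1·6.7 = 67.7
D8: 5·12 + 1·18 + 1·10.7 = 88.7
D9: 5·13 + 1·5 + 1·8.9 = 78.9
Lowest: D7 at 67.7.

D7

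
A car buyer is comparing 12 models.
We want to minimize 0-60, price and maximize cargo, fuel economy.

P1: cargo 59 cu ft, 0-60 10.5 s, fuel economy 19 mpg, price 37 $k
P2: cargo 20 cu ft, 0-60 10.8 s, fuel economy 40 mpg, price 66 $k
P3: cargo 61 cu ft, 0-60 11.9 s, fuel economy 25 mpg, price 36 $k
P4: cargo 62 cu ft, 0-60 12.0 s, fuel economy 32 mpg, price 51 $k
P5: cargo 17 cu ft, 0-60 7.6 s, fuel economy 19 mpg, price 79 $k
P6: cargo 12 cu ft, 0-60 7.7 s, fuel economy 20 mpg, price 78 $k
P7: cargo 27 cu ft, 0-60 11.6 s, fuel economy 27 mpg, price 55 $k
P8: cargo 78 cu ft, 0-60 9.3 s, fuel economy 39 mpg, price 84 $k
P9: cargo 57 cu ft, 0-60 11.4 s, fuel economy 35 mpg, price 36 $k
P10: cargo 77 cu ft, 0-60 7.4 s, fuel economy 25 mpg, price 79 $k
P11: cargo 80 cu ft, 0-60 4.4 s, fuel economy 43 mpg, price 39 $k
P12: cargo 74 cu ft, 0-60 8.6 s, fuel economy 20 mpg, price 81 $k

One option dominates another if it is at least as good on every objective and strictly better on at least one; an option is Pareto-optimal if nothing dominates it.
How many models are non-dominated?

4

P1: not dominated.
P2: dominated by P11 (cargo 80≥20, 0-60 4.4≤10.8, fuel economy 43≥40, price 39≤66).
P3: not dominated.
P4: dominated by P11 (cargo 80≥62, 0-60 4.4≤12.0, fuel economy 43≥32, price 39≤51).
P5: dominated by P10 (cargo 77≥17, 0-60 7.4≤7.6, fuel economy 25≥19, price 79≤79).
P6: dominated by P11 (cargo 80≥12, 0-60 4.4≤7.7, fuel economy 43≥20, price 39≤78).
P7: dominated by P9 (cargo 57≥27, 0-60 11.4≤11.6, fuel economy 35≥27, price 36≤55).
P8: dominated by P11 (cargo 80≥78, 0-60 4.4≤9.3, fuel economy 43≥39, price 39≤84).
P9: not dominated.
P10: dominated by P11 (cargo 80≥77, 0-60 4.4≤7.4, fuel economy 43≥25, price 39≤79).
P11: not dominated (best cargo).
P12: dominated by P10 (cargo 77≥74, 0-60 7.4≤8.6, fuel economy 25≥20, price 79≤81).
Pareto-optimal: P1, P3, P9, P11 → 4.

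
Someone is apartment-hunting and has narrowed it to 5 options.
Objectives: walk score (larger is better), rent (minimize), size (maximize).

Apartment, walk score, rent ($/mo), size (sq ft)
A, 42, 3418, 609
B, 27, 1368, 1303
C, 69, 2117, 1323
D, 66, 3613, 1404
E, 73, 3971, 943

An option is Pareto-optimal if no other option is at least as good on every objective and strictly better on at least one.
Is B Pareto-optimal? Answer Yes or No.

A: worse on rent (3418 vs 1368).
C: worse on rent (2117 vs 1368).
D: worse on rent (3613 vs 1368).
E: worse on rent (3971 vs 1368).
No option is at least as good as B on every objective and strictly better on one.

Yes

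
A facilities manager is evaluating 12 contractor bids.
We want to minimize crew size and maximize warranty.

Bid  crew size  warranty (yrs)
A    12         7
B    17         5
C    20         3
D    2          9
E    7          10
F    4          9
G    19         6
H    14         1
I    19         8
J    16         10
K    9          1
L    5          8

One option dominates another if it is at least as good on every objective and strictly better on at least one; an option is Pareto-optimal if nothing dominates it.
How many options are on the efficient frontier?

A: dominated by D (crew size 2≤12, warranty 9≥7).
B: dominated by A (crew size 12≤17, warranty 7≥5).
C: dominated by A (crew size 12≤20, warranty 7≥3).
D: not dominated (best crew size).
E: not dominated.
F: dominated by D (crew size 2≤4, warranty 9≥9).
G: dominated by A (crew size 12≤19, warranty 7≥6).
H: dominated by A (crew size 12≤14, warranty 7≥1).
I: dominated by D (crew size 2≤19, warranty 9≥8).
J: dominated by E (crew size 7≤16, warranty 10≥10).
K: dominated by D (crew size 2≤9, warranty 9≥1).
L: dominated by D (crew size 2≤5, warranty 9≥8).
Pareto-optimal: D, E → 2.

2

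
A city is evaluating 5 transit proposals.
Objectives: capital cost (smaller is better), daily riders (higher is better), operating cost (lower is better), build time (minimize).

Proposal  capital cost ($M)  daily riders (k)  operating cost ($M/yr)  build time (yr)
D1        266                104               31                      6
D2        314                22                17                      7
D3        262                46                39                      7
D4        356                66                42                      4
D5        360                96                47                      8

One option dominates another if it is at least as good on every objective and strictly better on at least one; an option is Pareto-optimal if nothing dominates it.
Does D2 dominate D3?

No

D2 vs D3: D2 is worse on capital cost (314 vs 262), so it does not dominate D3.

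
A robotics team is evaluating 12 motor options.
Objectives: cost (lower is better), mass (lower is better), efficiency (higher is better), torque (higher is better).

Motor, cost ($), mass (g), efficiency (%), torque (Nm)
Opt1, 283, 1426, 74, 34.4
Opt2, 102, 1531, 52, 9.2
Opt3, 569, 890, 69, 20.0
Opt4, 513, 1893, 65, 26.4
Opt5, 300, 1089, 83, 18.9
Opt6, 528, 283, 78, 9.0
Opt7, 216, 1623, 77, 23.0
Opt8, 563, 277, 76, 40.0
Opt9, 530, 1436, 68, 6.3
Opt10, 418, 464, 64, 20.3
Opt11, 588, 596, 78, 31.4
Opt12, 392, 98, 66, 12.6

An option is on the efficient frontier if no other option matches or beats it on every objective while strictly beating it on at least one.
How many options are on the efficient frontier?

9

Opt1: not dominated.
Opt2: not dominated (best cost).
Opt3: dominated by Opt8 (cost 563≤569, mass 277≤890, efficiency 76≥69, torque 40.0≥20.0).
Opt4: dominated by Opt1 (cost 283≤513, mass 1426≤1893, efficiency 74≥65, torque 34.4≥26.4).
Opt5: not dominated (best efficiency).
Opt6: not dominated.
Opt7: not dominated.
Opt8: not dominated (best torque).
Opt9: dominated by Opt1 (cost 283≤530, mass 1426≤1436, efficiency 74≥68, torque 34.4≥6.3).
Opt10: not dominated.
Opt11: not dominated.
Opt12: not dominated (best mass).
Pareto-optimal: Opt1, Opt2, Opt5, Opt6, Opt7, Opt8, Opt10, Opt11, Opt12 → 9.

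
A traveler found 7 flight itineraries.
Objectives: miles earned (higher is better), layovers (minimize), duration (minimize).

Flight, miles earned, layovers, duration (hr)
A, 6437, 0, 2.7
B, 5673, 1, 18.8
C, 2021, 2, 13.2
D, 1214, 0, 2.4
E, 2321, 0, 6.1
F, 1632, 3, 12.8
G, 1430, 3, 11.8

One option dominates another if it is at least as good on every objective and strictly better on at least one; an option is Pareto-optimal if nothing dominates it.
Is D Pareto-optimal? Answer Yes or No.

Yes

A: worse on duration (2.7 vs 2.4).
B: worse on layovers (1 vs 0).
C: worse on layovers (2 vs 0).
E: worse on duration (6.1 vs 2.4).
F: worse on layovers (3 vs 0).
G: worse on layovers (3 vs 0).
No option is at least as good as D on every objective and strictly better on one.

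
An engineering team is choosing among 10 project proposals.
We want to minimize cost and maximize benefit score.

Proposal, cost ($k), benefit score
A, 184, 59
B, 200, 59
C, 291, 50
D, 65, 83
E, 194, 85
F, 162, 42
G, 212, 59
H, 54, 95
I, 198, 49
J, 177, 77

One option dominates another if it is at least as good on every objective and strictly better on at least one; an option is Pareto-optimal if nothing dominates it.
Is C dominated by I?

No

I vs C: I is worse on benefit score (49 vs 50), so it does not dominate C.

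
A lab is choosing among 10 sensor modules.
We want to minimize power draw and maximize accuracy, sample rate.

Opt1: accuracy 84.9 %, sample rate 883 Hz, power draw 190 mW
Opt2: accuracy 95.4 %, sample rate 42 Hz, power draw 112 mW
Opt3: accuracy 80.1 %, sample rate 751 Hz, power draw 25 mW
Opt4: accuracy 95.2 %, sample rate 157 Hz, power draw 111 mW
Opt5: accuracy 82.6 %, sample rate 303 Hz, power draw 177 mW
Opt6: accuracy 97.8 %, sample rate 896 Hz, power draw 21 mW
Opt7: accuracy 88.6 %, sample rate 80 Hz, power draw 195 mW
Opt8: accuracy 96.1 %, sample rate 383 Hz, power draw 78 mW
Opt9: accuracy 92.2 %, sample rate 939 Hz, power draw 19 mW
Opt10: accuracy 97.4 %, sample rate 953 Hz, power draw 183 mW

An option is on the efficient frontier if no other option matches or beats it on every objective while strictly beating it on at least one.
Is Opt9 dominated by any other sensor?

Opt1: worse on accuracy (84.9 vs 92.2).
Opt2: worse on sample rate (42 vs 939).
Opt3: worse on accuracy (80.1 vs 92.2).
Opt4: worse on sample rate (157 vs 939).
Opt5: worse on accuracy (82.6 vs 92.2).
Opt6: worse on sample rate (896 vs 939).
Opt7: worse on accuracy (88.6 vs 92.2).
Opt8: worse on sample rate (383 vs 939).
Opt10: worse on power draw (183 vs 19).
No option is at least as good as Opt9 on every objective and strictly better on one.

No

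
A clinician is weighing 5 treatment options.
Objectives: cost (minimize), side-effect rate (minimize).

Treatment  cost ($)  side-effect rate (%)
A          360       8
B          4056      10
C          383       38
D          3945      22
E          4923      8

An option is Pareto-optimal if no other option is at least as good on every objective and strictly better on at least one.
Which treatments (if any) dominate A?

none

B: worse on cost (4056 vs 360).
C: worse on cost (383 vs 360).
D: worse on cost (3945 vs 360).
E: worse on cost (4923 vs 360).
No option dominates A.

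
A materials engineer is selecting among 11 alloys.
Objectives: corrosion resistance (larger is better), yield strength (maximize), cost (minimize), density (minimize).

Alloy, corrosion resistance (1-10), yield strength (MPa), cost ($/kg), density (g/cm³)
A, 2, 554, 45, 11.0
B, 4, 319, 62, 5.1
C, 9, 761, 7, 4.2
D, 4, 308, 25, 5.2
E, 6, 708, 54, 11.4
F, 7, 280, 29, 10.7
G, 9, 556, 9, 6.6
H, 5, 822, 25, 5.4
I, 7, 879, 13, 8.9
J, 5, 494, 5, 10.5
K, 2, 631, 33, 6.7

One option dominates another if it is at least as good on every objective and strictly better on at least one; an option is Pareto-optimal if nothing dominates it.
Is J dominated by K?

No

K vs J: K is worse on corrosion resistance (2 vs 5), so it does not dominate J.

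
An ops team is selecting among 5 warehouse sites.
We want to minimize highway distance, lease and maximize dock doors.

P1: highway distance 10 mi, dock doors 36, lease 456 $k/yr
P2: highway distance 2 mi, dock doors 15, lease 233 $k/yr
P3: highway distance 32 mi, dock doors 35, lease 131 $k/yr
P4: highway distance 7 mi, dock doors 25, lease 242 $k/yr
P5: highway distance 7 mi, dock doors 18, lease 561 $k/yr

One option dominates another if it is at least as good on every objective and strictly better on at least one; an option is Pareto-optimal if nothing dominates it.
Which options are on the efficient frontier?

P1, P2, P3, P4

P1: not dominated (best dock doors).
P2: not dominated (best highway distance).
P3: not dominated (best lease).
P4: not dominated.
P5: dominated by P4 (highway distance 7≤7, dock doors 25≥18, lease 242≤561).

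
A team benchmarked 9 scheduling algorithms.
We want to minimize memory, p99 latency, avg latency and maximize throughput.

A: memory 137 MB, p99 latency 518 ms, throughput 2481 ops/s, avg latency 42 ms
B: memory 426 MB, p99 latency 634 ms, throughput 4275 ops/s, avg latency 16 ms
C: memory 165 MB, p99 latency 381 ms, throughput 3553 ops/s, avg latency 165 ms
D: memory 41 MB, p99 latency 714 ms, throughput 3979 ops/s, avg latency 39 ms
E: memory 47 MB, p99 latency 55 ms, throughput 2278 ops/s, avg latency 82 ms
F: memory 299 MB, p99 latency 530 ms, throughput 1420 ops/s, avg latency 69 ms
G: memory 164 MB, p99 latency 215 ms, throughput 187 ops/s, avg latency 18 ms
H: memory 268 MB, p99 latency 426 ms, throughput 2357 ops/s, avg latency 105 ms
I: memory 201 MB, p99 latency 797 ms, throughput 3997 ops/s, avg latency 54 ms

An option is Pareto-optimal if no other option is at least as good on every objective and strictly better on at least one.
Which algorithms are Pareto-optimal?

A, B, C, D, E, G, H, I

A: not dominated.
B: not dominated (best throughput).
C: not dominated.
D: not dominated (best memory).
E: not dominated (best p99 latency).
F: dominated by A (memory 137≤299, p99 latency 518≤530, throughput 2481≥1420, avg latency 42≤69).
G: not dominated.
H: not dominated.
I: not dominated.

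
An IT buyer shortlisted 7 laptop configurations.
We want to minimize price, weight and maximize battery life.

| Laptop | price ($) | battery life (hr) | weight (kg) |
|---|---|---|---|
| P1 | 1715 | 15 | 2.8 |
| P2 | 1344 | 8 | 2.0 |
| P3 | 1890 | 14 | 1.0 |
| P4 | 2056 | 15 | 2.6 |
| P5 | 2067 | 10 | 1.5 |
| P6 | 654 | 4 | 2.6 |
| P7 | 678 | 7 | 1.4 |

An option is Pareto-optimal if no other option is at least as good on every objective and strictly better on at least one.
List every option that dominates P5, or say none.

P3: price 1890≤2067, battery life 14≥10, weight 1.0≤1.5 — dominates P5.
Others (P1, P2, P4, P6, P7) are each worse than P5 on at least one objective.

P3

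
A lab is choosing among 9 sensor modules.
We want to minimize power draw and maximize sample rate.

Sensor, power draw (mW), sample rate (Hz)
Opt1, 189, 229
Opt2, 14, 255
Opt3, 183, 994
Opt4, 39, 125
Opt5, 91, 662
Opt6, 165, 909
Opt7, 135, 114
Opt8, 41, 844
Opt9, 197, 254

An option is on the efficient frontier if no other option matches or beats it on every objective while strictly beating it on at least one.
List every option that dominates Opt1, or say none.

Opt2: power draw 14≤189, sample rate 255≥229 — dominates Opt1.
Opt3: power draw 183≤189, sample rate 994≥229 — dominates Opt1.
Opt5: power draw 91≤189, sample rate 662≥229 — dominates Opt1.
Opt6: power draw 165≤189, sample rate 909≥229 — dominates Opt1.
Opt8: power draw 41≤189, sample rate 844≥229 — dominates Opt1.
Others (Opt4, Opt7, Opt9) are each worse than Opt1 on at least one objective.

Opt2, Opt3, Opt5, Opt6, Opt8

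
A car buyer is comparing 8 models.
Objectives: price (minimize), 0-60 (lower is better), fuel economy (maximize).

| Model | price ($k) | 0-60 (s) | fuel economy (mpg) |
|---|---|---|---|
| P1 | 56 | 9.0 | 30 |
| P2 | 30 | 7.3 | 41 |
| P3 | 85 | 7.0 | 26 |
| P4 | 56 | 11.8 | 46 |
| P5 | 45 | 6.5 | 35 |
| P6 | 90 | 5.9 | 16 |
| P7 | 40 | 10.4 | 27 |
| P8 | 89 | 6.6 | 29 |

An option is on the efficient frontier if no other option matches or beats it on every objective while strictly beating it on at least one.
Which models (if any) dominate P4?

none

P1: worse on fuel economy (30 vs 46).
P2: worse on fuel economy (41 vs 46).
P3: worse on price (85 vs 56).
P5: worse on fuel economy (35 vs 46).
P6: worse on price (90 vs 56).
P7: worse on fuel economy (27 vs 46).
P8: worse on price (89 vs 56).
No option dominates P4.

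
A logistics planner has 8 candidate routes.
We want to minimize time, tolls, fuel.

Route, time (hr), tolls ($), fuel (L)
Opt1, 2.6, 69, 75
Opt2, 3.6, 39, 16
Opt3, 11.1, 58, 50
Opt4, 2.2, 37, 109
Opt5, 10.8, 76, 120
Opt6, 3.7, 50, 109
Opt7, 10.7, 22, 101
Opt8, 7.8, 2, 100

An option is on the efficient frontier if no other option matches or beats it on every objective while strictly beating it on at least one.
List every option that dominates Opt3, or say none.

Opt2

Opt2: time 3.6≤11.1, tolls 39≤58, fuel 16≤50 — dominates Opt3.
Others (Opt1, Opt4, Opt5, Opt6, Opt7, Opt8) are each worse than Opt3 on at least one objective.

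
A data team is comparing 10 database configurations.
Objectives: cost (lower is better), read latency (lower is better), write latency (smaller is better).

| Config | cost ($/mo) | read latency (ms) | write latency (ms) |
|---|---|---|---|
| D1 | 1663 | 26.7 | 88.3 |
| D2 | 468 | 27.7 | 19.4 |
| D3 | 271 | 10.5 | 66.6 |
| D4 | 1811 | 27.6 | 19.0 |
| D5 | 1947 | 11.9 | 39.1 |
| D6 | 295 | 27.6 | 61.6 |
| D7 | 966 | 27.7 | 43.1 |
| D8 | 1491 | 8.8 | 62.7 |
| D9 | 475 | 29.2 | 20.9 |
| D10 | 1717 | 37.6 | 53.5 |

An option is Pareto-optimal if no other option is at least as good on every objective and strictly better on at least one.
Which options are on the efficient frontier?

D1: dominated by D3 (cost 271≤1663, read latency 10.5≤26.7, write latency 66.6≤88.3).
D2: not dominated.
D3: not dominated (best cost).
D4: not dominated (best write latency).
D5: not dominated.
D6: not dominated.
D7: dominated by D2 (cost 468≤966, read latency 27.7≤27.7, write latency 19.4≤43.1).
D8: not dominated (best read latency).
D9: dominated by D2 (cost 468≤475, read latency 27.7≤29.2, write latency 19.4≤20.9).
D10: dominated by D2 (cost 468≤1717, read latency 27.7≤37.6, write latency 19.4≤53.5).

D2, D3, D4, D5, D6, D8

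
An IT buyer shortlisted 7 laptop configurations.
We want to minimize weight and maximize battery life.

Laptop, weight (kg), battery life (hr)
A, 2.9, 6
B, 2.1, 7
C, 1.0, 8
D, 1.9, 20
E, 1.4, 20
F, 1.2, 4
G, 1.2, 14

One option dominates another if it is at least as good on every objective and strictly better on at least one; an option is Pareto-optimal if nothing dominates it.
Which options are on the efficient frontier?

C, E, G

A: dominated by B (weight 2.1≤2.9, battery life 7≥6).
B: dominated by C (weight 1.0≤2.1, battery life 8≥7).
C: not dominated (best weight).
D: dominated by E (weight 1.4≤1.9, battery life 20≥20).
E: not dominated.
F: dominated by C (weight 1.0≤1.2, battery life 8≥4).
G: not dominated.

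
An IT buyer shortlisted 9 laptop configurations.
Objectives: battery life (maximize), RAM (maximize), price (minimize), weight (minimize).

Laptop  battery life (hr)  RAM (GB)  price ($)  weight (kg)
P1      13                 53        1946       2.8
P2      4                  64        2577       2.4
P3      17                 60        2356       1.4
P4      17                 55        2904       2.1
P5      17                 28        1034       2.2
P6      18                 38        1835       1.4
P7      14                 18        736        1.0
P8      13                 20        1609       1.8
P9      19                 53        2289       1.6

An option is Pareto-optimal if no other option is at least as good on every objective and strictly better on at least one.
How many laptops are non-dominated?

P1: not dominated.
P2: not dominated (best RAM).
P3: not dominated.
P4: dominated by P3 (battery life 17≥17, RAM 60≥55, price 2356≤2904, weight 1.4≤2.1).
P5: not dominated.
P6: not dominated.
P7: not dominated (best price).
P8: not dominated.
P9: not dominated (best battery life).
Pareto-optimal: P1, P2, P3, P5, P6, P7, P8, P9 → 8.

8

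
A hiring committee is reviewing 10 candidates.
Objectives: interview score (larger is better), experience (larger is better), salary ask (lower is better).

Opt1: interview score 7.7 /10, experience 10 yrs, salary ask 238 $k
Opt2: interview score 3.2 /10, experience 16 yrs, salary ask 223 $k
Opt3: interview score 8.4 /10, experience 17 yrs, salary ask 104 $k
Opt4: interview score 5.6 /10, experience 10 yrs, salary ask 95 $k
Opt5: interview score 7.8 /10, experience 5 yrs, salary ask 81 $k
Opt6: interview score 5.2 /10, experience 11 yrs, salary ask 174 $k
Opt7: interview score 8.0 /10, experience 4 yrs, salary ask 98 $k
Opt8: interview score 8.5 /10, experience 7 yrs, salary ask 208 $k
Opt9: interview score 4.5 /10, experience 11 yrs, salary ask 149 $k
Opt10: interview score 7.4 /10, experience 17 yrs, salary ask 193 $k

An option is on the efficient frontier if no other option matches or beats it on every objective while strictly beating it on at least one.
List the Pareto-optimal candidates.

Opt1: dominated by Opt3 (interview score 8.4≥7.7, experience 17≥10, salary ask 104≤238).
Opt2: dominated by Opt3 (interview score 8.4≥3.2, experience 17≥16, salary ask 104≤223).
Opt3: not dominated.
Opt4: not dominated.
Opt5: not dominated (best salary ask).
Opt6: dominated by Opt3 (interview score 8.4≥5.2, experience 17≥11, salary ask 104≤174).
Opt7: not dominated.
Opt8: not dominated (best interview score).
Opt9: dominated by Opt3 (interview score 8.4≥4.5, experience 17≥11, salary ask 104≤149).
Opt10: dominated by Opt3 (interview score 8.4≥7.4, experience 17≥17, salary ask 104≤193).

Opt3, Opt4, Opt5, Opt7, Opt8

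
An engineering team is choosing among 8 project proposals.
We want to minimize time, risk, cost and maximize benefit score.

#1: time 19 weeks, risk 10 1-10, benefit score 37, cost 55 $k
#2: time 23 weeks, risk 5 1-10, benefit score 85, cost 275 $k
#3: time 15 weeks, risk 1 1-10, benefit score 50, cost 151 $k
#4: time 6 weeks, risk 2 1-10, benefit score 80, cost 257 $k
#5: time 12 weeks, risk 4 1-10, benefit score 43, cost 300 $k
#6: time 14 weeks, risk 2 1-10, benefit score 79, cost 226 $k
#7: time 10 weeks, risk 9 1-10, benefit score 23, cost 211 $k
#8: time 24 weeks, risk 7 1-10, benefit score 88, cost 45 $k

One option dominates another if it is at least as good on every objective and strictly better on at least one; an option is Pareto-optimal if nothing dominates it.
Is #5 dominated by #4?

#4 vs #5: time 6≤12, risk 2≤4, benefit score 80≥43, cost 257≤300 — #4 is at least as good on every objective with at least one strict improvement.

Yes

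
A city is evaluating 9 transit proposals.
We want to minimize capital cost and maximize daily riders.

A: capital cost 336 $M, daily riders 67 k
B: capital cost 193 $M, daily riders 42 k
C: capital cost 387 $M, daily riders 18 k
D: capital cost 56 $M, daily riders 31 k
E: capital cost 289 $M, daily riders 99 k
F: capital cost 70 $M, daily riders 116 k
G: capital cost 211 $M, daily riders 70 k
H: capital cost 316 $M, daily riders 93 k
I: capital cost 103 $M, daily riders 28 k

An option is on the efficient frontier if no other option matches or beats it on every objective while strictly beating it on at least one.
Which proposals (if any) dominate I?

D: capital cost 56≤103, daily riders 31≥28 — dominates I.
F: capital cost 70≤103, daily riders 116≥28 — dominates I.
Others (A, B, C, E, G, H) are each worse than I on at least one objective.

D, F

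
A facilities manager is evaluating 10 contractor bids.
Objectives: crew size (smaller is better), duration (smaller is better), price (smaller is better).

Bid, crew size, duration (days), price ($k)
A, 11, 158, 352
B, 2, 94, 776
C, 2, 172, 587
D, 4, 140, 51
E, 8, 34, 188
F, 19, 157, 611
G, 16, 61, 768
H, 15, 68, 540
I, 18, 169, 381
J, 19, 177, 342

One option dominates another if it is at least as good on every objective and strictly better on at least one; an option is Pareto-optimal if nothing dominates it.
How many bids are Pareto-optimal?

A: dominated by D (crew size 4≤11, duration 140≤158, price 51≤352).
B: not dominated.
C: not dominated.
D: not dominated (best price).
E: not dominated (best duration).
F: dominated by D (crew size 4≤19, duration 140≤157, price 51≤611).
G: dominated by E (crew size 8≤16, duration 34≤61, price 188≤768).
H: dominated by E (crew size 8≤15, duration 34≤68, price 188≤540).
I: dominated by A (crew size 11≤18, duration 158≤169, price 352≤381).
J: dominated by D (crew size 4≤19, duration 140≤177, price 51≤342).
Pareto-optimal: B, C, D, E → 4.

4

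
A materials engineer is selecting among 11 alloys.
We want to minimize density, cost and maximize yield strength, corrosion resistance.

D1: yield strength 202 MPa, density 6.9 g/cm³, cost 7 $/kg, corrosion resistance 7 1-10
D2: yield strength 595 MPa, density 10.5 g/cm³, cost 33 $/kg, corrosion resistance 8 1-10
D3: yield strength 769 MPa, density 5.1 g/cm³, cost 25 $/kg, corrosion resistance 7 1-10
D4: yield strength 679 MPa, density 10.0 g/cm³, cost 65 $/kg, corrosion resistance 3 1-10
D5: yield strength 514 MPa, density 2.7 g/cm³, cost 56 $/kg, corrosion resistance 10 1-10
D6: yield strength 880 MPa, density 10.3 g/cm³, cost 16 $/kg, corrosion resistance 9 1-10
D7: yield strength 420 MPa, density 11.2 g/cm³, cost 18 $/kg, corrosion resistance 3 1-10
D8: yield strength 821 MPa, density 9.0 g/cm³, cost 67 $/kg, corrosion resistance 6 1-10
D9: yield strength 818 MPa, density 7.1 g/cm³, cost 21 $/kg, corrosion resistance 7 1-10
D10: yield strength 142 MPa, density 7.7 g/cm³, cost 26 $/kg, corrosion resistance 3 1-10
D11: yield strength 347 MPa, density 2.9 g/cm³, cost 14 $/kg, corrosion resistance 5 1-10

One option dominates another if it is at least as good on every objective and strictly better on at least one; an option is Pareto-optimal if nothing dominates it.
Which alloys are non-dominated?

D1, D3, D5, D6, D8, D9, D11

D1: not dominated (best cost).
D2: dominated by D6 (yield strength 880≥595, density 10.3≤10.5, cost 16≤33, corrosion resistance 9≥8).
D3: not dominated.
D4: dominated by D3 (yield strength 769≥679, density 5.1≤10.0, cost 25≤65, corrosion resistance 7≥3).
D5: not dominated (best density).
D6: not dominated (best yield strength).
D7: dominated by D6 (yield strength 880≥420, density 10.3≤11.2, cost 16≤18, corrosion resistance 9≥3).
D8: not dominated.
D9: not dominated.
D10: dominated by D1 (yield strength 202≥142, density 6.9≤7.7, cost 7≤26, corrosion resistance 7≥3).
D11: not dominated.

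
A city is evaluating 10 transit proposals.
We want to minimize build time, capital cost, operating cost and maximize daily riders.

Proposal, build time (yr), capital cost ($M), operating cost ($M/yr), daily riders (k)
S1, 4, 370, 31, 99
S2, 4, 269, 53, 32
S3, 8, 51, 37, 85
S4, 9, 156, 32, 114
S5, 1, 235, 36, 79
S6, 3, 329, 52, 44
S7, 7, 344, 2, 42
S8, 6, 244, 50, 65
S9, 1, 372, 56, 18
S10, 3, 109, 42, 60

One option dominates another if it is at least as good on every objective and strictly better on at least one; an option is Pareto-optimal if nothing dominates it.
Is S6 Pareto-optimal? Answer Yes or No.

S5 vs S6: build time 1≤3, capital cost 235≤329, operating cost 36≤52, daily riders 79≥44 — S5 is at least as good on every objective and strictly better on at least one, so S5 dominates S6.

No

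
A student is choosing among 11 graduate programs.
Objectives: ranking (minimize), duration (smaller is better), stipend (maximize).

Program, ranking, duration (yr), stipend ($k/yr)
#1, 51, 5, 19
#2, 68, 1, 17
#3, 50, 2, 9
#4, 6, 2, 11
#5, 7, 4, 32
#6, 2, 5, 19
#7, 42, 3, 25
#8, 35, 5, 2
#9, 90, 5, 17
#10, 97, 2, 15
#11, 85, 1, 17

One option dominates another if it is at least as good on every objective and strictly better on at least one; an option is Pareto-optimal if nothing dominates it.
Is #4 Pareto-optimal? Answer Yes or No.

#1: worse on ranking (51 vs 6).
#2: worse on ranking (68 vs 6).
#3: worse on ranking (50 vs 6).
#5: worse on ranking (7 vs 6).
#6: worse on duration (5 vs 2).
#7: worse on ranking (42 vs 6).
#8: worse on ranking (35 vs 6).
#9: worse on ranking (90 vs 6).
#10: worse on ranking (97 vs 6).
#11: worse on ranking (85 vs 6).
No option is at least as good as #4 on every objective and strictly better on one.

Yes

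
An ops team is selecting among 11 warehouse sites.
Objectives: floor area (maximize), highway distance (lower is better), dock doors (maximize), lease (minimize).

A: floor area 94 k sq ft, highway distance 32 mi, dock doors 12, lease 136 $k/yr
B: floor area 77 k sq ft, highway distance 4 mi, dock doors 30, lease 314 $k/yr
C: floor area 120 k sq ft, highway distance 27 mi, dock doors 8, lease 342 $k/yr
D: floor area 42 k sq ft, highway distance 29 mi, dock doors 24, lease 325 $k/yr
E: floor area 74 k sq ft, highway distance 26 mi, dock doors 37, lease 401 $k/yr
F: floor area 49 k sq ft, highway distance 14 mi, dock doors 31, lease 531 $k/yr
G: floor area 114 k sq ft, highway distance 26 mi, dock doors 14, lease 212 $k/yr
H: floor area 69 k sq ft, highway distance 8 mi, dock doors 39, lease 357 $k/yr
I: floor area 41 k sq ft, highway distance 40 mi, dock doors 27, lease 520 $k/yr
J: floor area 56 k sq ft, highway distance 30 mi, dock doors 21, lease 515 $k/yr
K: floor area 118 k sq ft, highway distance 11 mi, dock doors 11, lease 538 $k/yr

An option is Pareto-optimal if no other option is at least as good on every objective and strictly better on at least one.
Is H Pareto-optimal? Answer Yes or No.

Yes

A: worse on highway distance (32 vs 8).
B: worse on dock doors (30 vs 39).
C: worse on highway distance (27 vs 8).
D: worse on floor area (42 vs 69).
E: worse on highway distance (26 vs 8).
F: worse on floor area (49 vs 69).
G: worse on highway distance (26 vs 8).
I: worse on floor area (41 vs 69).
J: worse on floor area (56 vs 69).
K: worse on highway distance (11 vs 8).
No option is at least as good as H on every objective and strictly better on one.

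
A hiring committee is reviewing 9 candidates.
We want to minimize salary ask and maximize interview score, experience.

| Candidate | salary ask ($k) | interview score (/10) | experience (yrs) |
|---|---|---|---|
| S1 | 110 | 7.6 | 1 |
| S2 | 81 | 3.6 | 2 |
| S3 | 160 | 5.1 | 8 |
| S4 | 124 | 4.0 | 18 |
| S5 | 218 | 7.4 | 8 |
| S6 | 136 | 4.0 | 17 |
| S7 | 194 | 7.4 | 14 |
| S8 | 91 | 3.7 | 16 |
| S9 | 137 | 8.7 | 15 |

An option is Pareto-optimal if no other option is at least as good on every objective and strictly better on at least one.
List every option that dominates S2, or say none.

S1: worse on salary ask (110 vs 81).
S3: worse on salary ask (160 vs 81).
S4: worse on salary ask (124 vs 81).
S5: worse on salary ask (218 vs 81).
S6: worse on salary ask (136 vs 81).
S7: worse on salary ask (194 vs 81).
S8: worse on salary ask (91 vs 81).
S9: worse on salary ask (137 vs 81).
No option dominates S2.

none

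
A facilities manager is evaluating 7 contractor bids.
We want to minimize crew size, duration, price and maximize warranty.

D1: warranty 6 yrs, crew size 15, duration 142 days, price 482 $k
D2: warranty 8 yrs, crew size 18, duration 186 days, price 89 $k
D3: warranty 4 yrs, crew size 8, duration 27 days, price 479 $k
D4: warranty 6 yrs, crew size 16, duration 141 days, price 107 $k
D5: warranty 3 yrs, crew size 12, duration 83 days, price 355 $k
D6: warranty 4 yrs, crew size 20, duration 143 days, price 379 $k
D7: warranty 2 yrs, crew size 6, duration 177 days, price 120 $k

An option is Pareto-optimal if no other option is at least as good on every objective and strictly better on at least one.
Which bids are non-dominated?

D1, D2, D3, D4, D5, D7

D1: not dominated.
D2: not dominated (best warranty).
D3: not dominated (best duration).
D4: not dominated.
D5: not dominated.
D6: dominated by D4 (warranty 6≥4, crew size 16≤20, duration 141≤143, price 107≤379).
D7: not dominated (best crew size).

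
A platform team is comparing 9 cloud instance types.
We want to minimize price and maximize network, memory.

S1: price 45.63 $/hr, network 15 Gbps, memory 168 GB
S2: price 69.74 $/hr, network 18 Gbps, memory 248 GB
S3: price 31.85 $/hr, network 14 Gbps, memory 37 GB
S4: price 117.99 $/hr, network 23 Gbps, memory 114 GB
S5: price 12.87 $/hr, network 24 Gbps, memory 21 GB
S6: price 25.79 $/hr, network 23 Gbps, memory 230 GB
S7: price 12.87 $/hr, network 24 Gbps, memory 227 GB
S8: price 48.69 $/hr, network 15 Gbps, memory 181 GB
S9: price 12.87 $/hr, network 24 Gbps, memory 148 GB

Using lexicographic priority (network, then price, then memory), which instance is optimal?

S7

First maximize network: best is 24, kept {S5, S7, S9}.
Then minimize price: best is 12.87, kept {S5, S7, S9}.
Then maximize memory: best is 227, kept {S7}.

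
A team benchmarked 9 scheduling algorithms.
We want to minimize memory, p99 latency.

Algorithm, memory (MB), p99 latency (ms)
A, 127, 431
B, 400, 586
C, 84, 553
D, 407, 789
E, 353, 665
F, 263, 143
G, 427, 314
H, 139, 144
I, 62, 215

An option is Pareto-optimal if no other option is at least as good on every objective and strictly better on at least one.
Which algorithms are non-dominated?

F, H, I

A: dominated by I (memory 62≤127, p99 latency 215≤431).
B: dominated by A (memory 127≤400, p99 latency 431≤586).
C: dominated by I (memory 62≤84, p99 latency 215≤553).
D: dominated by A (memory 127≤407, p99 latency 431≤789).
E: dominated by A (memory 127≤353, p99 latency 431≤665).
F: not dominated (best p99 latency).
G: dominated by F (memory 263≤427, p99 latency 143≤314).
H: not dominated.
I: not dominated (best memory).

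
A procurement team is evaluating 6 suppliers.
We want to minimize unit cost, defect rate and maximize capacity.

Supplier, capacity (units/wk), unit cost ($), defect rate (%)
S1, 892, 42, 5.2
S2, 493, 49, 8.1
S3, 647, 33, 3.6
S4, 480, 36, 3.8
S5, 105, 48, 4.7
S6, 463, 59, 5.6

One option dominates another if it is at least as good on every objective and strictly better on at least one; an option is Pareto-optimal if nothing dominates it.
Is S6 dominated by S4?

S4 vs S6: capacity 480≥463, unit cost 36≤59, defect rate 3.8≤5.6 — S4 is at least as good on every objective with at least one strict improvement.

Yes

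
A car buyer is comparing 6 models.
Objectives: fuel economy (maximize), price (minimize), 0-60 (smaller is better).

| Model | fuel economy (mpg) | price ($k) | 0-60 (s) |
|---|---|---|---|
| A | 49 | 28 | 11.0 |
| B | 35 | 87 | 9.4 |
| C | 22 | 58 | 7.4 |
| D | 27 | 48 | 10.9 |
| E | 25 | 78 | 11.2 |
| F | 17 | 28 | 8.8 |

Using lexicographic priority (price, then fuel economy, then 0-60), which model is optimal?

First minimize price: best is 28, kept {A, F}.
Then maximize fuel economy: best is 49, kept {A}.

A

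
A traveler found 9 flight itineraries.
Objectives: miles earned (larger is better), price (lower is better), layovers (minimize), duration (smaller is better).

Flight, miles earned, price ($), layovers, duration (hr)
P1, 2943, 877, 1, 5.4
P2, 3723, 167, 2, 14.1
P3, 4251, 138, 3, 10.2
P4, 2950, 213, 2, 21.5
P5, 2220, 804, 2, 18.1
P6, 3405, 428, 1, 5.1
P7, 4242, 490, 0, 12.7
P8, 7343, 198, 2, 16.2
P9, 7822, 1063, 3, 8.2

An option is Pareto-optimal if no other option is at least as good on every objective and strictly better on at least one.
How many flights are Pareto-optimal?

P1: dominated by P6 (miles earned 3405≥2943, price 428≤877, layovers 1≤1, duration 5.1≤5.4).
P2: not dominated.
P3: not dominated (best price).
P4: dominated by P2 (miles earned 3723≥2950, price 167≤213, layovers 2≤2, duration 14.1≤21.5).
P5: dominated by P2 (miles earned 3723≥2220, price 167≤804, layovers 2≤2, duration 14.1≤18.1).
P6: not dominated (best duration).
P7: not dominated (best layovers).
P8: not dominated.
P9: not dominated (best miles earned).
Pareto-optimal: P2, P3, P6, P7, P8, P9 → 6.

6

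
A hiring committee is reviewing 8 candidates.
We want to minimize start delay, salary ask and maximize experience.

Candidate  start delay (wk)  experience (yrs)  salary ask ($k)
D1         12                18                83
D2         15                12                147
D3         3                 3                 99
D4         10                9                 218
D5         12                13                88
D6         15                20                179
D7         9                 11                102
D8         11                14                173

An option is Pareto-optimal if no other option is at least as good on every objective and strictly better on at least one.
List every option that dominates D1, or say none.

none

D2: worse on start delay (15 vs 12).
D3: worse on experience (3 vs 18).
D4: worse on experience (9 vs 18).
D5: worse on experience (13 vs 18).
D6: worse on start delay (15 vs 12).
D7: worse on experience (11 vs 18).
D8: worse on experience (14 vs 18).
No option dominates D1.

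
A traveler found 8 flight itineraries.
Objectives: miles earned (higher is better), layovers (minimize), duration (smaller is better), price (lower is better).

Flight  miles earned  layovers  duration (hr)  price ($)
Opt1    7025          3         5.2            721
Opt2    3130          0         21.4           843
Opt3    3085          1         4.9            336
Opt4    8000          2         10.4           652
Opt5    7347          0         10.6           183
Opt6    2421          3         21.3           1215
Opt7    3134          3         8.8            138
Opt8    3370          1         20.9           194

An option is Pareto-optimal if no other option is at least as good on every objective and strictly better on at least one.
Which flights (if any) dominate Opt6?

Opt1, Opt3, Opt4, Opt5, Opt7, Opt8

Opt1: miles earned 7025≥2421, layovers 3≤3, duration 5.2≤21.3, price 721≤1215 — dominates Opt6.
Opt3: miles earned 3085≥2421, layovers 1≤3, duration 4.9≤21.3, price 336≤1215 — dominates Opt6.
Opt4: miles earned 8000≥2421, layovers 2≤3, duration 10.4≤21.3, price 652≤1215 — dominates Opt6.
Opt5: miles earned 7347≥2421, layovers 0≤3, duration 10.6≤21.3, price 183≤1215 — dominates Opt6.
Opt7: miles earned 3134≥2421, layovers 3≤3, duration 8.8≤21.3, price 138≤1215 — dominates Opt6.
Opt8: miles earned 3370≥2421, layovers 1≤3, duration 20.9≤21.3, price 194≤1215 — dominates Opt6.
Others (Opt2) are each worse than Opt6 on at least one objective.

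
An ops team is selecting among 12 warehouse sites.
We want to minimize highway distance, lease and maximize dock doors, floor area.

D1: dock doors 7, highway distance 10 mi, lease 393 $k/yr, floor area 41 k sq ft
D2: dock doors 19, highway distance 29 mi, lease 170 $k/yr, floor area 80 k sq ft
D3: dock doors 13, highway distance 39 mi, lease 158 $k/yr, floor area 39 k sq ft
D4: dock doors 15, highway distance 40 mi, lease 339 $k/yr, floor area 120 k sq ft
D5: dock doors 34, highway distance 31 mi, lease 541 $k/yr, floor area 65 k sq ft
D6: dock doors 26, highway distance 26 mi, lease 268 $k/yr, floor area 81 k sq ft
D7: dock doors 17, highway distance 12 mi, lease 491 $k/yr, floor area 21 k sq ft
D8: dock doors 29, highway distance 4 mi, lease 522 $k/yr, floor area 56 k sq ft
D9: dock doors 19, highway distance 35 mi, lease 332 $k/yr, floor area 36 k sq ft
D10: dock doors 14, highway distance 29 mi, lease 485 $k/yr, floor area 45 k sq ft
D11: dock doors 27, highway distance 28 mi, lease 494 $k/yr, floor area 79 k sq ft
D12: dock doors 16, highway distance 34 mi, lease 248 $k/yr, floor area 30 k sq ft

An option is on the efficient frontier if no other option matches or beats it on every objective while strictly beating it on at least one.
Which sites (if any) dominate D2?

D1: worse on dock doors (7 vs 19).
D3: worse on dock doors (13 vs 19).
D4: worse on dock doors (15 vs 19).
D5: worse on highway distance (31 vs 29).
D6: worse on lease (268 vs 170).
D7: worse on dock doors (17 vs 19).
D8: worse on lease (522 vs 170).
D9: worse on highway distance (35 vs 29).
D10: worse on dock doors (14 vs 19).
D11: worse on lease (494 vs 170).
D12: worse on dock doors (16 vs 19).
No option dominates D2.

none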